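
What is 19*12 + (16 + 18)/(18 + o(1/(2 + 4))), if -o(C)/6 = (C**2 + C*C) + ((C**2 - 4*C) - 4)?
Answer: 20816/91 ≈ 228.75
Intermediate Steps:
o(C) = 24 - 18*C**2 + 24*C (o(C) = -6*((C**2 + C*C) + ((C**2 - 4*C) - 4)) = -6*((C**2 + C**2) + (-4 + C**2 - 4*C)) = -6*(2*C**2 + (-4 + C**2 - 4*C)) = -6*(-4 - 4*C + 3*C**2) = 24 - 18*C**2 + 24*C)
19*12 + (16 + 18)/(18 + o(1/(2 + 4))) = 19*12 + (16 + 18)/(18 + (24 - 18/(2 + 4)**2 + 24/(2 + 4))) = 228 + 34/(18 + (24 - 18*(1/6)**2 + 24/6)) = 228 + 34/(18 + (24 - 18*(1/6)**2 + 24*(1/6))) = 228 + 34/(18 + (24 - 18*1/36 + 4)) = 228 + 34/(18 + (24 - 1/2 + 4)) = 228 + 34/(18 + 55/2) = 228 + 34/(91/2) = 228 + 34*(2/91) = 228 + 68/91 = 20816/91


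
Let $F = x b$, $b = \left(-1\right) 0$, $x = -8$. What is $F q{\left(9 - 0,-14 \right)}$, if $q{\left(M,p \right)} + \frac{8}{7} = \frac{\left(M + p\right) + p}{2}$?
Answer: $0$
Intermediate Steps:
$q{\left(M,p \right)} = - \frac{8}{7} + p + \frac{M}{2}$ ($q{\left(M,p \right)} = - \frac{8}{7} + \frac{\left(M + p\right) + p}{2} = - \frac{8}{7} + \left(M + 2 p\right) \frac{1}{2} = - \frac{8}{7} + \left(p + \frac{M}{2}\right) = - \frac{8}{7} + p + \frac{M}{2}$)
$b = 0$
$F = 0$ ($F = \left(-8\right) 0 = 0$)
$F q{\left(9 - 0,-14 \right)} = 0 \left(- \frac{8}{7} - 14 + \frac{9 - 0}{2}\right) = 0 \left(- \frac{8}{7} - 14 + \frac{9 + 0}{2}\right) = 0 \left(- \frac{8}{7} - 14 + \frac{1}{2} \cdot 9\right) = 0 \left(- \frac{8}{7} - 14 + \frac{9}{2}\right) = 0 \left(- \frac{149}{14}\right) = 0$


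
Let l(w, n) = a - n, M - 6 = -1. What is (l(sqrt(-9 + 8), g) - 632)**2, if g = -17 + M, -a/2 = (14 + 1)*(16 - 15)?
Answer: 422500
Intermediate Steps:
M = 5 (M = 6 - 1 = 5)
a = -30 (a = -2*(14 + 1)*(16 - 15) = -30 ≈ -30.000)
g = -12 (g = -17 + 5 = -12)
l(w, n) = -30 - n
(l(sqrt(-9 + 8), g) - 632)**2 = ((-30 - 1*(-12)) - 632)**2 = ((-30 + 12) - 632)**2 = (-18 - 632)**2 = (-650)**2 = 422500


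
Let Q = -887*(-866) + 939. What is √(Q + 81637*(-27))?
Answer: I*√1435118 ≈ 1198.0*I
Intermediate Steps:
Q = 769081 (Q = 768142 + 939 = 769081)
√(Q + 81637*(-27)) = √(769081 + 81637*(-27)) = √(769081 - 2204199) = √(-1435118) = I*√1435118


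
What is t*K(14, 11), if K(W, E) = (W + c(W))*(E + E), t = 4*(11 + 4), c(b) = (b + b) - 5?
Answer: 48840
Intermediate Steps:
c(b) = -5 + 2*b (c(b) = 2*b - 5 = -5 + 2*b)
t = 60 (t = 4*15 = 60)
K(W, E) = 2*E*(-5 + 3*W) (K(W, E) = (W + (-5 + 2*W))*(E + E) = (-5 + 3*W)*(2*E) = 2*E*(-5 + 3*W))
t*K(14, 11) = 60*(2*11*(-5 + 3*14)) = 60*(2*11*(-5 + 42)) = 60*(2*11*37) = 60*814 = 48840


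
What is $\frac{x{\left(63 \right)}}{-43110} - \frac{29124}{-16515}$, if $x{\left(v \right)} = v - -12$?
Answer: $\frac{9291089}{5273790} \approx 1.7617$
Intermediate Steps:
$x{\left(v \right)} = 12 + v$ ($x{\left(v \right)} = v + 12 = 12 + v$)
$\frac{x{\left(63 \right)}}{-43110} - \frac{29124}{-16515} = \frac{12 + 63}{-43110} - \frac{29124}{-16515} = 75 \left(- \frac{1}{43110}\right) - - \frac{3236}{1835} = - \frac{5}{2874} + \frac{3236}{1835} = \frac{9291089}{5273790}$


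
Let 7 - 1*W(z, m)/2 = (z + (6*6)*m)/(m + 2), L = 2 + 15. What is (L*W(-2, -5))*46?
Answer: -251804/3 ≈ -83935.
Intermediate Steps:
L = 17
W(z, m) = 14 - 2*(z + 36*m)/(2 + m) (W(z, m) = 14 - 2*(z + (6*6)*m)/(m + 2) = 14 - 2*(z + 36*m)/(2 + m))
(L*W(-2, -5))*46 = (17*(2*(14 - 1*(-2) - 29*(-5))/(2 - 5)))*46 = (17*(2*(14 + 2 + 145)/(-3)))*46 = (17*(2*(-⅓)*161))*46 = (17*(-322/3))*46 = -5474/3*46 = -251804/3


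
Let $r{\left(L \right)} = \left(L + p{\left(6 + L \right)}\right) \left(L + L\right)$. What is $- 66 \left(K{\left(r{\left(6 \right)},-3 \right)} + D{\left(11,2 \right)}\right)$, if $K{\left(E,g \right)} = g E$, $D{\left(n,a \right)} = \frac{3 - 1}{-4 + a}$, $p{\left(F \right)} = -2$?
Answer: $9570$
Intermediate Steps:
$D{\left(n,a \right)} = \frac{2}{-4 + a}$
$r{\left(L \right)} = 2 L \left(-2 + L\right)$ ($r{\left(L \right)} = \left(L - 2\right) \left(L + L\right) = \left(-2 + L\right) 2 L = 2 L \left(-2 + L\right)$)
$K{\left(E,g \right)} = E g$
$- 66 \left(K{\left(r{\left(6 \right)},-3 \right)} + D{\left(11,2 \right)}\right) = - 66 \left(2 \cdot 6 \left(-2 + 6\right) \left(-3\right) + \frac{2}{-4 + 2}\right) = - 66 \left(2 \cdot 6 \cdot 4 \left(-3\right) + \frac{2}{-2}\right) = - 66 \left(48 \left(-3\right) + 2 \left(- \frac{1}{2}\right)\right) = - 66 \left(-144 - 1\right) = \left(-66\right) \left(-145\right) = 9570$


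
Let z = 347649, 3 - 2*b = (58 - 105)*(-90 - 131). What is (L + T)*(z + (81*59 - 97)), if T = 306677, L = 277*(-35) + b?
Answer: 102806662490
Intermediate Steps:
b = -5192 (b = 3/2 - (58 - 105)*(-90 - 131)/2 = 3/2 - (-47)*(-221)/2 = 3/2 - ½*10387 = 3/2 - 10387/2 = -5192)
L = -14887 (L = 277*(-35) - 5192 = -9695 - 5192 = -14887)
(L + T)*(z + (81*59 - 97)) = (-14887 + 306677)*(347649 + (81*59 - 97)) = 291790*(347649 + (4779 - 97)) = 291790*(347649 + 4682) = 291790*352331 = 102806662490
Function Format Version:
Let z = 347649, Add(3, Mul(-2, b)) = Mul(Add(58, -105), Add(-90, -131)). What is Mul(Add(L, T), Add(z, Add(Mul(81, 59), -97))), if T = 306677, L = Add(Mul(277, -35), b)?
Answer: 102806662490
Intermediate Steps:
b = -5192 (b = Add(Rational(3, 2), Mul(Rational(-1, 2), Mul(Add(58, -105), Add(-90, -131)))) = Add(Rational(3, 2), Mul(Rational(-1, 2), Mul(-47, -221))) = Add(Rational(3, 2), Mul(Rational(-1, 2), 10387)) = Add(Rational(3, 2), Rational(-10387, 2)) = -5192)
L = -14887 (L = Add(Mul(277, -35), -5192) = Add(-9695, -5192) = -14887)
Mul(Add(L, T), Add(z, Add(Mul(81, 59), -97))) = Mul(Add(-14887, 306677), Add(347649, Add(Mul(81, 59), -97))) = Mul(291790, Add(347649, Add(4779, -97))) = Mul(291790, Add(347649, 4682)) = Mul(291790, 352331) = 102806662490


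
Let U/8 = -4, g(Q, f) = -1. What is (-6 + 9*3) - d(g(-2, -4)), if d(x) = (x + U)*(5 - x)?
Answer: 219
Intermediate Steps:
U = -32 (U = 8*(-4) = -32)
d(x) = (-32 + x)*(5 - x) (d(x) = (x - 32)*(5 - x) = (-32 + x)*(5 - x))
(-6 + 9*3) - d(g(-2, -4)) = (-6 + 9*3) - (-160 - 1*(-1)**2 + 37*(-1)) = (-6 + 27) - (-160 - 1*1 - 37) = 21 - (-160 - 1 - 37) = 21 - 1*(-198) = 21 + 198 = 219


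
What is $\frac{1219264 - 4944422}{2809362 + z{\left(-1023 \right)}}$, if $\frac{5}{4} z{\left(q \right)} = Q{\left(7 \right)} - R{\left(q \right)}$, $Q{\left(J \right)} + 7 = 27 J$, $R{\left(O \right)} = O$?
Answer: $- \frac{1862579}{1405163} \approx -1.3255$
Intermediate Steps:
$Q{\left(J \right)} = -7 + 27 J$
$z{\left(q \right)} = \frac{728}{5} - \frac{4 q}{5}$ ($z{\left(q \right)} = \frac{4 \left(\left(-7 + 27 \cdot 7\right) - q\right)}{5} = \frac{4 \left(\left(-7 + 189\right) - q\right)}{5} = \frac{4 \left(182 - q\right)}{5} = \frac{728}{5} - \frac{4 q}{5}$)
$\frac{1219264 - 4944422}{2809362 + z{\left(-1023 \right)}} = \frac{1219264 - 4944422}{2809362 + \left(\frac{728}{5} - - \frac{4092}{5}\right)} = - \frac{3725158}{2809362 + \left(\frac{728}{5} + \frac{4092}{5}\right)} = - \frac{3725158}{2809362 + 964} = - \frac{3725158}{2810326} = \left(-3725158\right) \frac{1}{2810326} = - \frac{1862579}{1405163}$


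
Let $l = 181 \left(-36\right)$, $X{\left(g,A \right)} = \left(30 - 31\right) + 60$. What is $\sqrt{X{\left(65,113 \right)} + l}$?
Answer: $i \sqrt{6457} \approx 80.355 i$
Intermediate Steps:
$X{\left(g,A \right)} = 59$ ($X{\left(g,A \right)} = -1 + 60 = 59$)
$l = -6516$
$\sqrt{X{\left(65,113 \right)} + l} = \sqrt{59 - 6516} = \sqrt{-6457} = i \sqrt{6457}$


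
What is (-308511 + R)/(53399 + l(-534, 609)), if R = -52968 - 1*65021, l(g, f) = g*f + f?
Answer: 213250/135599 ≈ 1.5727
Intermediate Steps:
l(g, f) = f + f*g (l(g, f) = f*g + f = f + f*g)
R = -117989 (R = -52968 - 65021 = -117989)
(-308511 + R)/(53399 + l(-534, 609)) = (-308511 - 117989)/(53399 + 609*(1 - 534)) = -426500/(53399 + 609*(-533)) = -426500/(53399 - 324597) = -426500/(-271198) = -426500*(-1/271198) = 213250/135599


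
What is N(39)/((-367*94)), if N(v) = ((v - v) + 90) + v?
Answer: -129/34498 ≈ -0.0037393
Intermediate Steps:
N(v) = 90 + v (N(v) = (0 + 90) + v = 90 + v)
N(39)/((-367*94)) = (90 + 39)/((-367*94)) = 129/(-34498) = 129*(-1/34498) = -129/34498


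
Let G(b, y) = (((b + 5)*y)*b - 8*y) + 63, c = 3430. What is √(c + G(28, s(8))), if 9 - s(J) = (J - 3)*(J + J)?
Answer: I*√61543 ≈ 248.08*I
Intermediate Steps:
s(J) = 9 - 2*J*(-3 + J) (s(J) = 9 - (J - 3)*(J + J) = 9 - (-3 + J)*2*J = 9 - 2*J*(-3 + J))
G(b, y) = 63 - 8*y + b*y*(5 + b) (G(b, y) = (((5 + b)*y)*b - 8*y) + 63 = ((y*(5 + b))*b - 8*y) + 63 = (b*y*(5 + b) - 8*y) + 63 = (-8*y + b*y*(5 + b)) + 63 = 63 - 8*y + b*y*(5 + b))
√(c + G(28, s(8))) = √(3430 + (63 - 8*(9 - 2*8² + 6*8) + (9 - 2*8² + 6*8)*28² + 5*28*(9 - 2*8² + 6*8))) = √(3430 + (63 - 8*(9 - 2*64 + 48) + (9 - 2*64 + 48)*784 + 5*28*(9 - 2*64 + 48))) = √(3430 + (63 - 8*(9 - 128 + 48) + (9 - 128 + 48)*784 + 5*28*(9 - 128 + 48))) = √(3430 + (63 - 8*(-71) - 71*784 + 5*28*(-71))) = √(3430 + (63 + 568 - 55664 - 9940)) = √(3430 - 64973) = √(-61543) = I*√61543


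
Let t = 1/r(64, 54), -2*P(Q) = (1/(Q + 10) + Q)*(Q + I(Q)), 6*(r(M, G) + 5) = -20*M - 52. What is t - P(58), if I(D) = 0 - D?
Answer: -1/227 ≈ -0.0044053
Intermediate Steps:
I(D) = -D
r(M, G) = -41/3 - 10*M/3 (r(M, G) = -5 + (-20*M - 52)/6 = -5 + (-52 - 20*M)/6 = -5 + (-26/3 - 10*M/3) = -41/3 - 10*M/3)
P(Q) = 0 (P(Q) = -(1/(Q + 10) + Q)*(Q - Q)/2 = -(1/(10 + Q) + Q)*0/2 = -(Q + 1/(10 + Q))*0/2 = -½*0 = 0)
t = -1/227 (t = 1/(-41/3 - 10/3*64) = 1/(-41/3 - 640/3) = 1/(-227) = -1/227 ≈ -0.0044053)
t - P(58) = -1/227 - 1*0 = -1/227 + 0 = -1/227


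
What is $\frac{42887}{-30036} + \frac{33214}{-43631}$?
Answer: $- \frac{2868818401}{1310500716} \approx -2.1891$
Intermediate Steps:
$\frac{42887}{-30036} + \frac{33214}{-43631} = 42887 \left(- \frac{1}{30036}\right) + 33214 \left(- \frac{1}{43631}\right) = - \frac{42887}{30036} - \frac{33214}{43631} = - \frac{2868818401}{1310500716}$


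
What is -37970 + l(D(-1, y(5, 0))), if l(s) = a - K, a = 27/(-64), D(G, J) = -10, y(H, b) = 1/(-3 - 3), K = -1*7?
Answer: -2429659/64 ≈ -37963.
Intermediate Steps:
K = -7
y(H, b) = -⅙ (y(H, b) = 1/(-6) = -⅙)
a = -27/64 (a = 27*(-1/64) = -27/64 ≈ -0.42188)
l(s) = 421/64 (l(s) = -27/64 - 1*(-7) = -27/64 + 7 = 421/64)
-37970 + l(D(-1, y(5, 0))) = -37970 + 421/64 = -2429659/64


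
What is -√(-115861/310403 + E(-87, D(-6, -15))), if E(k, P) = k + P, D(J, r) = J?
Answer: -2*I*√2340404705/10013 ≈ -9.663*I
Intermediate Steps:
E(k, P) = P + k
-√(-115861/310403 + E(-87, D(-6, -15))) = -√(-115861/310403 + (-6 - 87)) = -√(-115861*1/310403 - 93) = -√(-115861/310403 - 93) = -√(-28983340/310403) = -2*I*√2340404705/10013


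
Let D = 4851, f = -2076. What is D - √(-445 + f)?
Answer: 4851 - I*√2521 ≈ 4851.0 - 50.21*I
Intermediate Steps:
D - √(-445 + f) = 4851 - √(-445 - 2076) = 4851 - √(-2521) = 4851 - I*√2521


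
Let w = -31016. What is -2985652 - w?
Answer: -2954636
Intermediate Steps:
-2985652 - w = -2985652 - 1*(-31016) = -2985652 + 31016 = -2954636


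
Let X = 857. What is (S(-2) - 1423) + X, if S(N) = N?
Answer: -568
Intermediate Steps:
(S(-2) - 1423) + X = (-2 - 1423) + 857 = -1425 + 857 = -568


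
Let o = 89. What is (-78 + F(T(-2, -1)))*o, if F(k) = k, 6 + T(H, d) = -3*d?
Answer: -7209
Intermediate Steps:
T(H, d) = -6 - 3*d
(-78 + F(T(-2, -1)))*o = (-78 + (-6 - 3*(-1)))*89 = (-78 + (-6 + 3))*89 = (-78 - 3)*89 = -81*89 = -7209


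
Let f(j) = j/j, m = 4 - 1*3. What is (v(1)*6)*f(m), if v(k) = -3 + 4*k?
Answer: 6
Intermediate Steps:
m = 1 (m = 4 - 3 = 1)
f(j) = 1
(v(1)*6)*f(m) = ((-3 + 4*1)*6)*1 = ((-3 + 4)*6)*1 = (1*6)*1 = 6*1 = 6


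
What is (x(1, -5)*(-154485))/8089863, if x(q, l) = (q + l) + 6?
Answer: -102990/2696621 ≈ -0.038192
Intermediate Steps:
x(q, l) = 6 + l + q (x(q, l) = (l + q) + 6 = 6 + l + q)
(x(1, -5)*(-154485))/8089863 = ((6 - 5 + 1)*(-154485))/8089863 = (2*(-154485))*(1/8089863) = -308970*1/8089863 = -102990/2696621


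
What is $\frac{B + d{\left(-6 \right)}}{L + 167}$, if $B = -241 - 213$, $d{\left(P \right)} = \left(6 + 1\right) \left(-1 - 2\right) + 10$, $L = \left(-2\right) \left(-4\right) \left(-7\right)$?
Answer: $- \frac{155}{37} \approx -4.1892$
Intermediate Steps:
$L = -56$ ($L = 8 \left(-7\right) = -56$)
$d{\left(P \right)} = -11$ ($d{\left(P \right)} = 7 \left(-3\right) + 10 = -21 + 10 = -11$)
$B = -454$
$\frac{B + d{\left(-6 \right)}}{L + 167} = \frac{-454 - 11}{-56 + 167} = - \frac{465}{111} = \left(-465\right) \frac{1}{111} = - \frac{155}{37}$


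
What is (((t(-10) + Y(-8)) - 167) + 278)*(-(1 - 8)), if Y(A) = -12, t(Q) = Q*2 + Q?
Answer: 483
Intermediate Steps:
t(Q) = 3*Q (t(Q) = 2*Q + Q = 3*Q)
(((t(-10) + Y(-8)) - 167) + 278)*(-(1 - 8)) = (((3*(-10) - 12) - 167) + 278)*(-(1 - 8)) = (((-30 - 12) - 167) + 278)*(-1*(-7)) = ((-42 - 167) + 278)*7 = (-209 + 278)*7 = 69*7 = 483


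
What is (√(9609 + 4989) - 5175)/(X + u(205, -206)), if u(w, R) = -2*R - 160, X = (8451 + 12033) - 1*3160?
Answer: -5175/17576 + 3*√1622/17576 ≈ -0.28756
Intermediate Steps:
X = 17324 (X = 20484 - 3160 = 17324)
u(w, R) = -160 - 2*R
(√(9609 + 4989) - 5175)/(X + u(205, -206)) = (√(9609 + 4989) - 5175)/(17324 + (-160 - 2*(-206))) = (√14598 - 5175)/(17324 + (-160 + 412)) = (3*√1622 - 5175)/(17324 + 252) = (-5175 + 3*√1622)/17576 = (-5175 + 3*√1622)*(1/17576) = -5175/17576 + 3*√1622/17576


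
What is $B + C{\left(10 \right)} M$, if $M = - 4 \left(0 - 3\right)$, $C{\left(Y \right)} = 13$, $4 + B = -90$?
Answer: $62$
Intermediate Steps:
$B = -94$ ($B = -4 - 90 = -94$)
$M = 12$ ($M = \left(-4\right) \left(-3\right) = 12$)
$B + C{\left(10 \right)} M = -94 + 13 \cdot 12 = -94 + 156 = 62$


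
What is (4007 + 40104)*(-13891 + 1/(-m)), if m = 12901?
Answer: -7905034912912/12901 ≈ -6.1275e+8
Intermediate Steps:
(4007 + 40104)*(-13891 + 1/(-m)) = (4007 + 40104)*(-13891 + 1/(-1*12901)) = 44111*(-13891 + 1/(-12901)) = 44111*(-13891 - 1/12901) = 44111*(-179207792/12901) = -7905034912912/12901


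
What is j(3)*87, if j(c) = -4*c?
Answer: -1044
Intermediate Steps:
j(3)*87 = -4*3*87 = -12*87 = -1044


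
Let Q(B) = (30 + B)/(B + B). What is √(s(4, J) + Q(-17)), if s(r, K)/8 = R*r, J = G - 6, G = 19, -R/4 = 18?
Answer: I*√2663866/34 ≈ 48.004*I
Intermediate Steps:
R = -72 (R = -4*18 = -72)
Q(B) = (30 + B)/(2*B) (Q(B) = (30 + B)/((2*B)) = (30 + B)*(1/(2*B)) = (30 + B)/(2*B))
J = 13 (J = 19 - 6 = 13)
s(r, K) = -576*r (s(r, K) = 8*(-72*r) = -576*r)
√(s(4, J) + Q(-17)) = √(-576*4 + (½)*(30 - 17)/(-17)) = √(-2304 + (½)*(-1/17)*13) = √(-2304 - 13/34) = √(-78349/34) = I*√2663866/34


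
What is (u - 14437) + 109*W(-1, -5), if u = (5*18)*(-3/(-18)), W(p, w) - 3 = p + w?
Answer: -14749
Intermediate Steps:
W(p, w) = 3 + p + w (W(p, w) = 3 + (p + w) = 3 + p + w)
u = 15 (u = 90*(-3*(-1/18)) = 90*(⅙) = 15)
(u - 14437) + 109*W(-1, -5) = (15 - 14437) + 109*(3 - 1 - 5) = -14422 + 109*(-3) = -14422 - 327 = -14749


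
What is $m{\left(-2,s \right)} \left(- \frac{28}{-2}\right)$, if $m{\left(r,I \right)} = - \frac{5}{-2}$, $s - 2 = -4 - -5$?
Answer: $35$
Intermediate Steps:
$s = 3$ ($s = 2 - -1 = 2 + \left(-4 + 5\right) = 2 + 1 = 3$)
$m{\left(r,I \right)} = \frac{5}{2}$ ($m{\left(r,I \right)} = \left(-5\right) \left(- \frac{1}{2}\right) = \frac{5}{2}$)
$m{\left(-2,s \right)} \left(- \frac{28}{-2}\right) = \frac{5 \left(- \frac{28}{-2}\right)}{2} = \frac{5 \left(\left(-28\right) \left(- \frac{1}{2}\right)\right)}{2} = \frac{5}{2} \cdot 14 = 35$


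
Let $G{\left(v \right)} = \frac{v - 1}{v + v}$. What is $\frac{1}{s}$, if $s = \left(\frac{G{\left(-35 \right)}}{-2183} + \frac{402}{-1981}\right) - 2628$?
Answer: $- \frac{21622615}{56828625144} \approx -0.00038049$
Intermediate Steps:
$G{\left(v \right)} = \frac{-1 + v}{2 v}$
$s = - \frac{56828625144}{21622615}$ ($s = \left(\frac{\frac{1}{2} \frac{1}{-35} \left(-1 - 35\right)}{-2183} + \frac{402}{-1981}\right) - 2628 = \left(\frac{1}{2} \left(- \frac{1}{35}\right) \left(-36\right) \left(- \frac{1}{2183}\right) + 402 \left(- \frac{1}{1981}\right)\right) - 2628 = \left(\frac{18}{35} \left(- \frac{1}{2183}\right) - \frac{402}{1981}\right) - 2628 = \left(- \frac{18}{76405} - \frac{402}{1981}\right) - 2628 = - \frac{4392924}{21622615} - 2628 = - \frac{56828625144}{21622615} \approx -2628.2$)
$\frac{1}{s} = \frac{1}{- \frac{56828625144}{21622615}} = - \frac{21622615}{56828625144}$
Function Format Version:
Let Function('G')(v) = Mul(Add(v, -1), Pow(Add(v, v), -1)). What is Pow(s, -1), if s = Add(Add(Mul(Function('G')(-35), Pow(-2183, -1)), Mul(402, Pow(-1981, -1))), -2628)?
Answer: Rational(-21622615, 56828625144) ≈ -0.00038049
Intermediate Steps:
Function('G')(v) = Mul(Rational(1, 2), Pow(v, -1), Add(-1, v)) (Function('G')(v) = Mul(Add(-1, v), Pow(Mul(2, v), -1)) = Mul(Add(-1, v), Mul(Rational(1, 2), Pow(v, -1))) = Mul(Rational(1, 2), Pow(v, -1), Add(-1, v)))
s = Rational(-56828625144, 21622615) (s = Add(Add(Mul(Mul(Rational(1, 2), Pow(-35, -1), Add(-1, -35)), Pow(-2183, -1)), Mul(402, Pow(-1981, -1))), -2628) = Add(Add(Mul(Mul(Rational(1, 2), Rational(-1, 35), -36), Rational(-1, 2183)), Mul(402, Rational(-1, 1981))), -2628) = Add(Add(Mul(Rational(18, 35), Rational(-1, 2183)), Rational(-402, 1981)), -2628) = Add(Add(Rational(-18, 76405), Rational(-402, 1981)), -2628) = Add(Rational(-4392924, 21622615), -2628) = Rational(-56828625144, 21622615) ≈ -2628.2)
Pow(s, -1) = Pow(Rational(-56828625144, 21622615), -1) = Rational(-21622615, 56828625144)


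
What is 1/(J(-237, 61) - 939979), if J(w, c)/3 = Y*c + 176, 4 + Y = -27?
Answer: -1/945124 ≈ -1.0581e-6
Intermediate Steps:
Y = -31 (Y = -4 - 27 = -31)
J(w, c) = 528 - 93*c (J(w, c) = 3*(-31*c + 176) = 3*(176 - 31*c) = 528 - 93*c)
1/(J(-237, 61) - 939979) = 1/((528 - 93*61) - 939979) = 1/((528 - 5673) - 939979) = 1/(-5145 - 939979) = 1/(-945124) = -1/945124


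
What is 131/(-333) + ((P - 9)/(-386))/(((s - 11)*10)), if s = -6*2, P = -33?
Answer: -5822083/14781870 ≈ -0.39387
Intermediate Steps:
s = -12
131/(-333) + ((P - 9)/(-386))/(((s - 11)*10)) = 131/(-333) + ((-33 - 9)/(-386))/(((-12 - 11)*10)) = 131*(-1/333) + (-42*(-1/386))/((-23*10)) = -131/333 + (21/193)/(-230) = -131/333 + (21/193)*(-1/230) = -131/333 - 21/44390 = -5822083/14781870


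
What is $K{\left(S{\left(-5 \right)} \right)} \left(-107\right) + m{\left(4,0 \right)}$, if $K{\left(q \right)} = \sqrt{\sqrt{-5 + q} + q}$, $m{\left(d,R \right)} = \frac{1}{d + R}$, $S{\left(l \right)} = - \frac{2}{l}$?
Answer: $\frac{1}{4} - \frac{107 \sqrt{10 + 5 i \sqrt{115}}}{5} \approx -121.32 - 100.99 i$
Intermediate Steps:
$m{\left(d,R \right)} = \frac{1}{R + d}$
$K{\left(q \right)} = \sqrt{q + \sqrt{-5 + q}}$
$K{\left(S{\left(-5 \right)} \right)} \left(-107\right) + m{\left(4,0 \right)} = \sqrt{- \frac{2}{-5} + \sqrt{-5 - \frac{2}{-5}}} \left(-107\right) + \frac{1}{0 + 4} = \sqrt{\left(-2\right) \left(- \frac{1}{5}\right) + \sqrt{-5 - - \frac{2}{5}}} \left(-107\right) + \frac{1}{4} = \sqrt{\frac{2}{5} + \sqrt{-5 + \frac{2}{5}}} \left(-107\right) + \frac{1}{4} = \sqrt{\frac{2}{5} + \sqrt{- \frac{23}{5}}} \left(-107\right) + \frac{1}{4} = \sqrt{\frac{2}{5} + \frac{i \sqrt{115}}{5}} \left(-107\right) + \frac{1}{4} = - 107 \sqrt{\frac{2}{5} + \frac{i \sqrt{115}}{5}} + \frac{1}{4} = \frac{1}{4} - 107 \sqrt{\frac{2}{5} + \frac{i \sqrt{115}}{5}}$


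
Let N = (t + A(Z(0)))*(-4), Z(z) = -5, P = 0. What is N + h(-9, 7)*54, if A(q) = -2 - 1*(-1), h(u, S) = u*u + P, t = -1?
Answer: 4382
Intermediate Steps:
h(u, S) = u² (h(u, S) = u*u + 0 = u² + 0 = u²)
A(q) = -1 (A(q) = -2 + 1 = -1)
N = 8 (N = (-1 - 1)*(-4) = -2*(-4) = 8)
N + h(-9, 7)*54 = 8 + (-9)²*54 = 8 + 81*54 = 8 + 4374 = 4382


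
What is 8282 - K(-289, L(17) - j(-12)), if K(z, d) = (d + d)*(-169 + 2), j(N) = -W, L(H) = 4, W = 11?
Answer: 13292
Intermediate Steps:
j(N) = -11 (j(N) = -1*11 = -11)
K(z, d) = -334*d (K(z, d) = (2*d)*(-167) = -334*d)
8282 - K(-289, L(17) - j(-12)) = 8282 - (-334)*(4 - 1*(-11)) = 8282 - (-334)*(4 + 11) = 8282 - (-334)*15 = 8282 - 1*(-5010) = 8282 + 5010 = 13292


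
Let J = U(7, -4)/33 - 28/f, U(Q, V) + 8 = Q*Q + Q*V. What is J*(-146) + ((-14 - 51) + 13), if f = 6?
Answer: 6290/11 ≈ 571.82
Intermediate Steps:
U(Q, V) = -8 + Q² + Q*V (U(Q, V) = -8 + (Q*Q + Q*V) = -8 + (Q² + Q*V) = -8 + Q² + Q*V)
J = -47/11 (J = (-8 + 7² + 7*(-4))/33 - 28/6 = (-8 + 49 - 28)*(1/33) - 28*⅙ = 13*(1/33) - 14/3 = 13/33 - 14/3 = -47/11 ≈ -4.2727)
J*(-146) + ((-14 - 51) + 13) = -47/11*(-146) + ((-14 - 51) + 13) = 6862/11 + (-65 + 13) = 6862/11 - 52 = 6290/11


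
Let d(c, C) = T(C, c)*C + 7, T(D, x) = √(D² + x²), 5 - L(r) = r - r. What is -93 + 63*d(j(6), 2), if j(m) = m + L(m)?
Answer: 348 + 630*√5 ≈ 1756.7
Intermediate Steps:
L(r) = 5 (L(r) = 5 - (r - r) = 5 - 1*0 = 5 + 0 = 5)
j(m) = 5 + m (j(m) = m + 5 = 5 + m)
d(c, C) = 7 + C*√(C² + c²) (d(c, C) = √(C² + c²)*C + 7 = C*√(C² + c²) + 7 = 7 + C*√(C² + c²))
-93 + 63*d(j(6), 2) = -93 + 63*(7 + 2*√(2² + (5 + 6)²)) = -93 + 63*(7 + 2*√(4 + 11²)) = -93 + 63*(7 + 2*√(4 + 121)) = -93 + 63*(7 + 2*√125) = -93 + 63*(7 + 2*(5*√5)) = -93 + 63*(7 + 10*√5) = -93 + (441 + 630*√5) = 348 + 630*√5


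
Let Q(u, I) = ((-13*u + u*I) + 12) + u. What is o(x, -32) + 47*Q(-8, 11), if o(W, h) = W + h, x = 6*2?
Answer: 920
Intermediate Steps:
x = 12
Q(u, I) = 12 - 12*u + I*u (Q(u, I) = ((-13*u + I*u) + 12) + u = (12 - 13*u + I*u) + u = 12 - 12*u + I*u)
o(x, -32) + 47*Q(-8, 11) = (12 - 32) + 47*(12 - 12*(-8) + 11*(-8)) = -20 + 47*(12 + 96 - 88) = -20 + 47*20 = -20 + 940 = 920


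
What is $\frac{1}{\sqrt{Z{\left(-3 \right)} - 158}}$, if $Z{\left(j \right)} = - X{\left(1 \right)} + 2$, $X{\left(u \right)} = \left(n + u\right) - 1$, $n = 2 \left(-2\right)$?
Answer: $- \frac{i \sqrt{38}}{76} \approx - 0.081111 i$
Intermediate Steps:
$n = -4$
$X{\left(u \right)} = -5 + u$ ($X{\left(u \right)} = \left(-4 + u\right) - 1 = -5 + u$)
$Z{\left(j \right)} = 6$ ($Z{\left(j \right)} = - (-5 + 1) + 2 = \left(-1\right) \left(-4\right) + 2 = 4 + 2 = 6$)
$\frac{1}{\sqrt{Z{\left(-3 \right)} - 158}} = \frac{1}{\sqrt{6 - 158}} = \frac{1}{\sqrt{-152}} = \frac{1}{2 i \sqrt{38}} = - \frac{i \sqrt{38}}{76}$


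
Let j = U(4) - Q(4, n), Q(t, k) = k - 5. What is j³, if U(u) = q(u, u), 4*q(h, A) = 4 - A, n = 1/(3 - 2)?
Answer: 64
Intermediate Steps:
n = 1 (n = 1/1 = 1)
q(h, A) = 1 - A/4 (q(h, A) = (4 - A)/4 = 1 - A/4)
Q(t, k) = -5 + k
U(u) = 1 - u/4
j = 4 (j = (1 - ¼*4) - (-5 + 1) = (1 - 1) - 1*(-4) = 0 + 4 = 4)
j³ = 4³ = 64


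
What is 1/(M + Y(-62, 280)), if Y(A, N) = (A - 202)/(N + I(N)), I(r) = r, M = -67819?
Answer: -70/4747363 ≈ -1.4745e-5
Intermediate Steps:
Y(A, N) = (-202 + A)/(2*N) (Y(A, N) = (A - 202)/(N + N) = (-202 + A)/((2*N)) = (-202 + A)*(1/(2*N)) = (-202 + A)/(2*N))
1/(M + Y(-62, 280)) = 1/(-67819 + (1/2)*(-202 - 62)/280) = 1/(-67819 + (1/2)*(1/280)*(-264)) = 1/(-67819 - 33/70) = 1/(-4747363/70) = -70/4747363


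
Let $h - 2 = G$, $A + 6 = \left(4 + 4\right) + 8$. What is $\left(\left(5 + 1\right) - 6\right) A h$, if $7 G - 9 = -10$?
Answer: $0$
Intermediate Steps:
$A = 10$ ($A = -6 + \left(\left(4 + 4\right) + 8\right) = -6 + \left(8 + 8\right) = -6 + 16 = 10$)
$G = - \frac{1}{7}$ ($G = \frac{9}{7} + \frac{1}{7} \left(-10\right) = \frac{9}{7} - \frac{10}{7} = - \frac{1}{7} \approx -0.14286$)
$h = \frac{13}{7}$ ($h = 2 - \frac{1}{7} = \frac{13}{7} \approx 1.8571$)
$\left(\left(5 + 1\right) - 6\right) A h = \left(\left(5 + 1\right) - 6\right) 10 \cdot \frac{13}{7} = \left(6 - 6\right) 10 \cdot \frac{13}{7} = 0 \cdot 10 \cdot \frac{13}{7} = 0 \cdot \frac{13}{7} = 0$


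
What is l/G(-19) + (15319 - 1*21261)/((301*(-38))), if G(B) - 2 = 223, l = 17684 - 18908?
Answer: -703509/142975 ≈ -4.9205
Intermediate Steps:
l = -1224
G(B) = 225 (G(B) = 2 + 223 = 225)
l/G(-19) + (15319 - 1*21261)/((301*(-38))) = -1224/225 + (15319 - 1*21261)/((301*(-38))) = -1224*1/225 + (15319 - 21261)/(-11438) = -136/25 - 5942*(-1/11438) = -136/25 + 2971/5719 = -703509/142975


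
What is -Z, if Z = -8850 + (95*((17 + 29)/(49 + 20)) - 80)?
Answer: 26600/3 ≈ 8866.7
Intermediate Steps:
Z = -26600/3 (Z = -8850 + (95*(46/69) - 80) = -8850 + (95*(46*(1/69)) - 80) = -8850 + (95*(⅔) - 80) = -8850 + (190/3 - 80) = -8850 - 50/3 = -26600/3 ≈ -8866.7)
-Z = -1*(-26600/3) = 26600/3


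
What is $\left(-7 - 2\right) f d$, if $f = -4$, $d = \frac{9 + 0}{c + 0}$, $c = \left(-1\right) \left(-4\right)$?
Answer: $81$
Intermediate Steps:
$c = 4$
$d = \frac{9}{4}$ ($d = \frac{9 + 0}{4 + 0} = \frac{9}{4} \approx 2.25$)
$\left(-7 - 2\right) f d = \left(-7 - 2\right) \left(-4\right) \frac{9}{4} = \left(-9\right) \left(-4\right) \frac{9}{4} = 36 \cdot \frac{9}{4} = 81$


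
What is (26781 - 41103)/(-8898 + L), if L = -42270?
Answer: 2387/8528 ≈ 0.27990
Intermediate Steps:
(26781 - 41103)/(-8898 + L) = (26781 - 41103)/(-8898 - 42270) = -14322/(-51168) = -14322*(-1/51168) = 2387/8528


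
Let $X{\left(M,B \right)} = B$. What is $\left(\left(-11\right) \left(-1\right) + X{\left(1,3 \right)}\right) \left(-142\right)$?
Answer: $-1988$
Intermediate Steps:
$\left(\left(-11\right) \left(-1\right) + X{\left(1,3 \right)}\right) \left(-142\right) = \left(\left(-11\right) \left(-1\right) + 3\right) \left(-142\right) = \left(11 + 3\right) \left(-142\right) = 14 \left(-142\right) = -1988$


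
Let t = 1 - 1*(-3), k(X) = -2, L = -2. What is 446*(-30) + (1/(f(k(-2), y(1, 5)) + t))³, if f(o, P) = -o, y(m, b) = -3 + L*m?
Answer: -2890079/216 ≈ -13380.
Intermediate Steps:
y(m, b) = -3 - 2*m
t = 4 (t = 1 + 3 = 4)
446*(-30) + (1/(f(k(-2), y(1, 5)) + t))³ = 446*(-30) + (1/(-1*(-2) + 4))³ = -13380 + (1/(2 + 4))³ = -13380 + (1/6)³ = -13380 + (⅙)³ = -13380 + 1/216 = -2890079/216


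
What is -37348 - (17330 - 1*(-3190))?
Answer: -57868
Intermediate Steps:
-37348 - (17330 - 1*(-3190)) = -37348 - (17330 + 3190) = -37348 - 1*20520 = -37348 - 20520 = -57868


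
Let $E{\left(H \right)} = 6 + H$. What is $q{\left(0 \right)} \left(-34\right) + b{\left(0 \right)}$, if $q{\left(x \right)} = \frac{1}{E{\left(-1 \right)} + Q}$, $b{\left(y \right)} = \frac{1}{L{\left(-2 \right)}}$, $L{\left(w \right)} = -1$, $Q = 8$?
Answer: $- \frac{47}{13} \approx -3.6154$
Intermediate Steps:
$b{\left(y \right)} = -1$ ($b{\left(y \right)} = \frac{1}{-1} = -1$)
$q{\left(x \right)} = \frac{1}{13}$ ($q{\left(x \right)} = \frac{1}{\left(6 - 1\right) + 8} = \frac{1}{5 + 8} = \frac{1}{13}$)
$q{\left(0 \right)} \left(-34\right) + b{\left(0 \right)} = \frac{1}{13} \left(-34\right) - 1 = - \frac{34}{13} - 1 = - \frac{47}{13}$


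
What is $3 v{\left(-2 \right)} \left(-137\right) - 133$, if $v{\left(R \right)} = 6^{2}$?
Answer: $-14929$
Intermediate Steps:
$v{\left(R \right)} = 36$
$3 v{\left(-2 \right)} \left(-137\right) - 133 = 3 \cdot 36 \left(-137\right) - 133 = 108 \left(-137\right) - 133 = -14796 - 133 = -14929$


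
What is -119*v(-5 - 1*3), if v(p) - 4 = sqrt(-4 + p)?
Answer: -476 - 238*I*sqrt(3) ≈ -476.0 - 412.23*I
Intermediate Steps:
v(p) = 4 + sqrt(-4 + p)
-119*v(-5 - 1*3) = -119*(4 + sqrt(-4 + (-5 - 1*3))) = -119*(4 + sqrt(-4 + (-5 - 3))) = -119*(4 + sqrt(-4 - 8)) = -119*(4 + sqrt(-12)) = -119*(4 + 2*I*sqrt(3)) = -476 - 238*I*sqrt(3)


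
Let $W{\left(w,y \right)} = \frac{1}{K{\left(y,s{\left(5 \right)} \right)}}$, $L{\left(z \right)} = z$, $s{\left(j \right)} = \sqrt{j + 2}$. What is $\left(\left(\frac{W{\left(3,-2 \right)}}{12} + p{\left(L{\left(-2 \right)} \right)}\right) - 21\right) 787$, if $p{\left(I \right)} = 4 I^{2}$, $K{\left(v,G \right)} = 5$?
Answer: $- \frac{235313}{60} \approx -3921.9$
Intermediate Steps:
$s{\left(j \right)} = \sqrt{2 + j}$
$W{\left(w,y \right)} = \frac{1}{5}$
$\left(\left(\frac{W{\left(3,-2 \right)}}{12} + p{\left(L{\left(-2 \right)} \right)}\right) - 21\right) 787 = \left(\left(\frac{1}{5 \cdot 12} + 4 \left(-2\right)^{2}\right) - 21\right) 787 = \left(\left(\frac{1}{5} \cdot \frac{1}{12} + 4 \cdot 4\right) - 21\right) 787 = \left(\left(\frac{1}{60} + 16\right) - 21\right) 787 = \left(\frac{961}{60} - 21\right) 787 = \left(- \frac{299}{60}\right) 787 = - \frac{235313}{60}$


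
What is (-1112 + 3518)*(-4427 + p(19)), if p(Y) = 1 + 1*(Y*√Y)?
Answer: -10648956 + 45714*√19 ≈ -1.0450e+7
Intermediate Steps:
p(Y) = 1 + Y^(3/2) (p(Y) = 1 + 1*Y^(3/2) = 1 + Y^(3/2))
(-1112 + 3518)*(-4427 + p(19)) = (-1112 + 3518)*(-4427 + (1 + 19^(3/2))) = 2406*(-4427 + (1 + 19*√19)) = 2406*(-4426 + 19*√19) = -10648956 + 45714*√19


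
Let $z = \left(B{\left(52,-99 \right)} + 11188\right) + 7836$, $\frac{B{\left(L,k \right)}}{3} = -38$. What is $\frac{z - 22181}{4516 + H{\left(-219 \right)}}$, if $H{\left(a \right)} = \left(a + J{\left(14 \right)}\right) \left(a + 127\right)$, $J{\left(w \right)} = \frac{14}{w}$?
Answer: $- \frac{3271}{24572} \approx -0.13312$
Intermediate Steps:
$B{\left(L,k \right)} = -114$ ($B{\left(L,k \right)} = 3 \left(-38\right) = -114$)
$H{\left(a \right)} = \left(1 + a\right) \left(127 + a\right)$ ($H{\left(a \right)} = \left(a + \frac{14}{14}\right) \left(a + 127\right) = \left(a + 14 \cdot \frac{1}{14}\right) \left(127 + a\right) = \left(a + 1\right) \left(127 + a\right) = \left(1 + a\right) \left(127 + a\right)$)
$z = 18910$ ($z = \left(-114 + 11188\right) + 7836 = 11074 + 7836 = 18910$)
$\frac{z - 22181}{4516 + H{\left(-219 \right)}} = \frac{18910 - 22181}{4516 + \left(127 + \left(-219\right)^{2} + 128 \left(-219\right)\right)} = - \frac{3271}{4516 + \left(127 + 47961 - 28032\right)} = - \frac{3271}{4516 + 20056} = - \frac{3271}{24572}$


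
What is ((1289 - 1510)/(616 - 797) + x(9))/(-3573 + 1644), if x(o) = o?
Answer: -1850/349149 ≈ -0.0052986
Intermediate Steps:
((1289 - 1510)/(616 - 797) + x(9))/(-3573 + 1644) = ((1289 - 1510)/(616 - 797) + 9)/(-3573 + 1644) = (-221/(-181) + 9)/(-1929) = (-221*(-1/181) + 9)*(-1/1929) = (221/181 + 9)*(-1/1929) = (1850/181)*(-1/1929) = -1850/349149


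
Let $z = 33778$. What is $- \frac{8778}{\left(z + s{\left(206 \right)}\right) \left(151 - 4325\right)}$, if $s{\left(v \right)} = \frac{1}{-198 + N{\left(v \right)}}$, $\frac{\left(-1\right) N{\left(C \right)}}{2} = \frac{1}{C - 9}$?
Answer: $\frac{57068704}{916618766783} \approx 6.226 \cdot 10^{-5}$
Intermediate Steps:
$N{\left(C \right)} = - \frac{2}{-9 + C}$ ($N{\left(C \right)} = - \frac{2}{C - 9} = - \frac{2}{-9 + C}$)
$s{\left(v \right)} = \frac{1}{-198 - \frac{2}{-9 + v}}$
$- \frac{8778}{\left(z + s{\left(206 \right)}\right) \left(151 - 4325\right)} = - \frac{8778}{\left(33778 + \frac{9 - 206}{2 \left(-890 + 99 \cdot 206\right)}\right) \left(151 - 4325\right)} = - \frac{8778}{\left(33778 + \frac{9 - 206}{2 \left(-890 + 20394\right)}\right) \left(-4174\right)} = - \frac{8778}{\left(33778 + \frac{1}{2} \cdot \frac{1}{19504} \left(-197\right)\right) \left(-4174\right)} = - \frac{8778}{\left(33778 - \frac{197}{39008}\right) \left(-4174\right)} = - \frac{8778}{\frac{1317612027}{39008} \left(-4174\right)} = - \frac{8778}{- \frac{2749856300349}{19504}} = \left(-8778\right) \left(- \frac{19504}{2749856300349}\right) = \frac{57068704}{916618766783}$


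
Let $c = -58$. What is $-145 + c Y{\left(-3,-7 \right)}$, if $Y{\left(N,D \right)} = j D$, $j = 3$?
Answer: $1073$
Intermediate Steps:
$Y{\left(N,D \right)} = 3 D$
$-145 + c Y{\left(-3,-7 \right)} = -145 - 58 \cdot 3 \left(-7\right) = -145 - -1218 = -145 + 1218 = 1073$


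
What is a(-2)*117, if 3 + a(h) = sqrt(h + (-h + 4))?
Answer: -117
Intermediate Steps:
a(h) = -1 (a(h) = -3 + sqrt(h + (-h + 4)) = -3 + sqrt(h + (4 - h)) = -3 + sqrt(4) = -3 + 2 = -1)
a(-2)*117 = -1*117 = -117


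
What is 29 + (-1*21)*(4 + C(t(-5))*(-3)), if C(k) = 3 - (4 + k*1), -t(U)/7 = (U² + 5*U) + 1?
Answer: 323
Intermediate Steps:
t(U) = -7 - 35*U - 7*U² (t(U) = -7*((U² + 5*U) + 1) = -7*(1 + U² + 5*U) = -7 - 35*U - 7*U²)
C(k) = -1 - k (C(k) = 3 - (4 + k) = 3 + (-4 - k) = -1 - k)
29 + (-1*21)*(4 + C(t(-5))*(-3)) = 29 + (-1*21)*(4 + (-1 - (-7 - 35*(-5) - 7*(-5)²))*(-3)) = 29 - 21*(4 + (-1 - (-7 + 175 - 7*25))*(-3)) = 29 - 21*(4 + (-1 - (-7 + 175 - 175))*(-3)) = 29 - 21*(4 + (-1 - 1*(-7))*(-3)) = 29 - 21*(4 + (-1 + 7)*(-3)) = 29 - 21*(4 + 6*(-3)) = 29 - 21*(4 - 18) = 29 - 21*(-14) = 29 + 294 = 323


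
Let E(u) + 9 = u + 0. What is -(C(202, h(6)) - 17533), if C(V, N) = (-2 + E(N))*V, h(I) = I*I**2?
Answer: -23877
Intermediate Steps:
E(u) = -9 + u (E(u) = -9 + (u + 0) = -9 + u)
h(I) = I**3
C(V, N) = V*(-11 + N) (C(V, N) = (-2 + (-9 + N))*V = (-11 + N)*V = V*(-11 + N))
-(C(202, h(6)) - 17533) = -(202*(-11 + 6**3) - 17533) = -(202*(-11 + 216) - 17533) = -(202*205 - 17533) = -(41410 - 17533) = -1*23877 = -23877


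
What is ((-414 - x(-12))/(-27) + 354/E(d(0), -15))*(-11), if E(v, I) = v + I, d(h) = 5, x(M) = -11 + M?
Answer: 31064/135 ≈ 230.10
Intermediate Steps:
E(v, I) = I + v
((-414 - x(-12))/(-27) + 354/E(d(0), -15))*(-11) = ((-414 - (-11 - 12))/(-27) + 354/(-15 + 5))*(-11) = ((-414 - 1*(-23))*(-1/27) + 354/(-10))*(-11) = ((-414 + 23)*(-1/27) + 354*(-⅒))*(-11) = (-391*(-1/27) - 177/5)*(-11) = (391/27 - 177/5)*(-11) = -2824/135*(-11) = 31064/135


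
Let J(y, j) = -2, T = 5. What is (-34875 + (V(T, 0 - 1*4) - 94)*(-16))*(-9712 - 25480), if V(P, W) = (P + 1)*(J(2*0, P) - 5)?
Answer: 1150743208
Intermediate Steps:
V(P, W) = -7 - 7*P (V(P, W) = (P + 1)*(-2 - 5) = (1 + P)*(-7) = -7 - 7*P)
(-34875 + (V(T, 0 - 1*4) - 94)*(-16))*(-9712 - 25480) = (-34875 + ((-7 - 7*5) - 94)*(-16))*(-9712 - 25480) = (-34875 + ((-7 - 35) - 94)*(-16))*(-35192) = (-34875 + (-42 - 94)*(-16))*(-35192) = (-34875 - 136*(-16))*(-35192) = (-34875 + 2176)*(-35192) = -32699*(-35192) = 1150743208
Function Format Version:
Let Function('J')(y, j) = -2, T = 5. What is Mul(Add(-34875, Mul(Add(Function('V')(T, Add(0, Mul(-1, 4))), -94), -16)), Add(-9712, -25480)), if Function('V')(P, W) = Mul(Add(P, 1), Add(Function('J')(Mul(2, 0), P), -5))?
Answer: 1150743208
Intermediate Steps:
Function('V')(P, W) = Add(-7, Mul(-7, P)) (Function('V')(P, W) = Mul(Add(P, 1), Add(-2, -5)) = Mul(Add(1, P), -7) = Add(-7, Mul(-7, P)))
Mul(Add(-34875, Mul(Add(Function('V')(T, Add(0, Mul(-1, 4))), -94), -16)), Add(-9712, -25480)) = Mul(Add(-34875, Mul(Add(Add(-7, Mul(-7, 5)), -94), -16)), Add(-9712, -25480)) = Mul(Add(-34875, Mul(Add(Add(-7, -35), -94), -16)), -35192) = Mul(Add(-34875, Mul(Add(-42, -94), -16)), -35192) = Mul(Add(-34875, Mul(-136, -16)), -35192) = Mul(Add(-34875, 2176), -35192) = Mul(-32699, -35192) = 1150743208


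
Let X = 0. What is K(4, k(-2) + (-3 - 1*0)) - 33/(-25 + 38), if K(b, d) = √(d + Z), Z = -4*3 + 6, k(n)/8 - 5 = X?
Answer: -33/13 + √31 ≈ 3.0293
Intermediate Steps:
k(n) = 40 (k(n) = 40 + 8*0 = 40 + 0 = 40)
Z = -6 (Z = -12 + 6 = -6)
K(b, d) = √(-6 + d) (K(b, d) = √(d - 6) = √(-6 + d))
K(4, k(-2) + (-3 - 1*0)) - 33/(-25 + 38) = √(-6 + (40 + (-3 - 1*0))) - 33/(-25 + 38) = √(-6 + (40 + (-3 + 0))) - 33/13 = √(-6 + (40 - 3)) - 33*1/13 = √(-6 + 37) - 33/13 = √31 - 33/13 = -33/13 + √31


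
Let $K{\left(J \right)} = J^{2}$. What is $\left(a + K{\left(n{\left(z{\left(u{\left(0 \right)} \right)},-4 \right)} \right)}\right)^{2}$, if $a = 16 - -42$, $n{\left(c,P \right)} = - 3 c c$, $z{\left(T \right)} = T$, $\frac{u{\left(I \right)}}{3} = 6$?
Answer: $892726404964$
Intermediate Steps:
$u{\left(I \right)} = 18$ ($u{\left(I \right)} = 3 \cdot 6 = 18$)
$n{\left(c,P \right)} = - 3 c^{2}$
$a = 58$ ($a = 16 + 42 = 58$)
$\left(a + K{\left(n{\left(z{\left(u{\left(0 \right)} \right)},-4 \right)} \right)}\right)^{2} = \left(58 + \left(- 3 \cdot 18^{2}\right)^{2}\right)^{2} = \left(58 + \left(\left(-3\right) 324\right)^{2}\right)^{2} = \left(58 + \left(-972\right)^{2}\right)^{2} = \left(58 + 944784\right)^{2} = 944842^{2} = 892726404964$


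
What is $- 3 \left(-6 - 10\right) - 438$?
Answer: $-390$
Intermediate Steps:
$- 3 \left(-6 - 10\right) - 438 = \left(-3\right) \left(-16\right) - 438 = 48 - 438 = -390$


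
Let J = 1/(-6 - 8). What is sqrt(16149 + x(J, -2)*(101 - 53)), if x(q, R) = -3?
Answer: sqrt(16005) ≈ 126.51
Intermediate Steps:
J = -1/14 (J = 1/(-14) = -1/14 ≈ -0.071429)
sqrt(16149 + x(J, -2)*(101 - 53)) = sqrt(16149 - 3*(101 - 53)) = sqrt(16149 - 3*48) = sqrt(16149 - 144) = sqrt(16005)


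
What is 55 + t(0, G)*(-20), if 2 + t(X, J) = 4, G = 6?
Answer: 15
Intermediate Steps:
t(X, J) = 2 (t(X, J) = -2 + 4 = 2)
55 + t(0, G)*(-20) = 55 + 2*(-20) = 55 - 40 = 15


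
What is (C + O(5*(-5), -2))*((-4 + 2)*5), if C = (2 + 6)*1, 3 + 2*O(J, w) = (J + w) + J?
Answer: 195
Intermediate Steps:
O(J, w) = -3/2 + J + w/2 (O(J, w) = -3/2 + ((J + w) + J)/2 = -3/2 + (w + 2*J)/2 = -3/2 + (J + w/2) = -3/2 + J + w/2)
C = 8 (C = 8*1 = 8)
(C + O(5*(-5), -2))*((-4 + 2)*5) = (8 + (-3/2 + 5*(-5) + (1/2)*(-2)))*((-4 + 2)*5) = (8 + (-3/2 - 25 - 1))*(-2*5) = (8 - 55/2)*(-10) = -39/2*(-10) = 195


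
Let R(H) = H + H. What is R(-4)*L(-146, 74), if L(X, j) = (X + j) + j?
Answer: -16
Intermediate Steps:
L(X, j) = X + 2*j
R(H) = 2*H
R(-4)*L(-146, 74) = (2*(-4))*(-146 + 2*74) = -8*(-146 + 148) = -8*2 = -16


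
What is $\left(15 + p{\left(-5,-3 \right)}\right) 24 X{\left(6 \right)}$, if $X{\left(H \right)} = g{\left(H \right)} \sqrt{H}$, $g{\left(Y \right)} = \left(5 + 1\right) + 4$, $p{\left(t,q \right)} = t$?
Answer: $2400 \sqrt{6} \approx 5878.8$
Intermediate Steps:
$g{\left(Y \right)} = 10$ ($g{\left(Y \right)} = 6 + 4 = 10$)
$X{\left(H \right)} = 10 \sqrt{H}$
$\left(15 + p{\left(-5,-3 \right)}\right) 24 X{\left(6 \right)} = \left(15 - 5\right) 24 \cdot 10 \sqrt{6} = 10 \cdot 24 \cdot 10 \sqrt{6} = 240 \cdot 10 \sqrt{6} = 2400 \sqrt{6}$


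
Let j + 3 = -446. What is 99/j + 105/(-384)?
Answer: -28387/57472 ≈ -0.49393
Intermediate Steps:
j = -449 (j = -3 - 446 = -449)
99/j + 105/(-384) = 99/(-449) + 105/(-384) = 99*(-1/449) + 105*(-1/384) = -99/449 - 35/128 = -28387/57472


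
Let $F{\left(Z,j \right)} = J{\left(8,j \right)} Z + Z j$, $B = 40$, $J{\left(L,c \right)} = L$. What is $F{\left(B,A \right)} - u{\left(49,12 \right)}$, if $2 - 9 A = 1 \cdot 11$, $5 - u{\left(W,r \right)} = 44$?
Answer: $319$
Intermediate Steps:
$u{\left(W,r \right)} = -39$ ($u{\left(W,r \right)} = 5 - 44 = -39$)
$A = -1$ ($A = \frac{2}{9} - \frac{1 \cdot 11}{9} = \frac{2}{9} - \frac{11}{9} = -1$)
$F{\left(Z,j \right)} = 8 Z + Z j$
$F{\left(B,A \right)} - u{\left(49,12 \right)} = 40 \left(8 - 1\right) - -39 = 40 \cdot 7 + 39 = 280 + 39 = 319$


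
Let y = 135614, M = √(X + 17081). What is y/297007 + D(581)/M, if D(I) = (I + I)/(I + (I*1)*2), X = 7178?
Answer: 135614/297007 + 2*√24259/72777 ≈ 0.46088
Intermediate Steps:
M = √24259 (M = √(7178 + 17081) = √24259 ≈ 155.75)
D(I) = ⅔ (D(I) = (2*I)/(I + I*2) = (2*I)/(I + 2*I) = (2*I)/((3*I)) = (2*I)*(1/(3*I)) = ⅔)
y/297007 + D(581)/M = 135614/297007 + 2/(3*(√24259)) = 135614*(1/297007) + 2*(√24259/24259)/3 = 135614/297007 + 2*√24259/72777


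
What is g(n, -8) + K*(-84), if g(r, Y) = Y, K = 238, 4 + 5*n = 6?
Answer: -20000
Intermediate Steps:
n = ⅖ (n = -⅘ + (⅕)*6 = -⅘ + 6/5 = ⅖ ≈ 0.40000)
g(n, -8) + K*(-84) = -8 + 238*(-84) = -8 - 19992 = -20000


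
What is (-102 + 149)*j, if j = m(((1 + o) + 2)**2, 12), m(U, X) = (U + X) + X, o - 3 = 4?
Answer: 5828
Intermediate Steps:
o = 7 (o = 3 + 4 = 7)
m(U, X) = U + 2*X
j = 124 (j = ((1 + 7) + 2)**2 + 2*12 = (8 + 2)**2 + 24 = 10**2 + 24 = 100 + 24 = 124)
(-102 + 149)*j = (-102 + 149)*124 = 47*124 = 5828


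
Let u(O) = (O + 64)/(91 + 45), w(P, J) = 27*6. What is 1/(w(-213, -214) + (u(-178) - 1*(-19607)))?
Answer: 68/1344235 ≈ 5.0586e-5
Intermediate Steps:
w(P, J) = 162
u(O) = 8/17 + O/136 (u(O) = (64 + O)/136 = (64 + O)*(1/136) = 8/17 + O/136)
1/(w(-213, -214) + (u(-178) - 1*(-19607))) = 1/(162 + ((8/17 + (1/136)*(-178)) - 1*(-19607))) = 1/(162 + ((8/17 - 89/68) + 19607)) = 1/(162 + (-57/68 + 19607)) = 1/(162 + 1333219/68) = 1/(1344235/68) = 68/1344235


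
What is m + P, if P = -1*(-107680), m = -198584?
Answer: -90904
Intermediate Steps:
P = 107680
m + P = -198584 + 107680 = -90904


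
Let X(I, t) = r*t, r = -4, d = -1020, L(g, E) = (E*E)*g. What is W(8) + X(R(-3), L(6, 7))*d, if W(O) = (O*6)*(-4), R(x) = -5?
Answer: 1199328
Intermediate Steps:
L(g, E) = g*E² (L(g, E) = E²*g = g*E²)
W(O) = -24*O (W(O) = (6*O)*(-4) = -24*O)
X(I, t) = -4*t
W(8) + X(R(-3), L(6, 7))*d = -24*8 - 24*7²*(-1020) = -192 - 24*49*(-1020) = -192 - 4*294*(-1020) = -192 - 1176*(-1020) = -192 + 1199520 = 1199328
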